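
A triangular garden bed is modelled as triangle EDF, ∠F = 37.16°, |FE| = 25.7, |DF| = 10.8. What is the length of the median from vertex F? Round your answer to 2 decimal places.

By the law of cosines, |ED|² = |DF|² + |FE|² − 2·|DF|·|FE|·cos F = 334.73, so |ED| ≈ 18.296.
Median from F: ½√(2·|DF|² + 2·|FE|² − |ED|²) ≈ 17.461.

17.46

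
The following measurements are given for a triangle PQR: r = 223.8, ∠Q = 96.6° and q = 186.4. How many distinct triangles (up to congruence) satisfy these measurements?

r·sin Q = 223.8·sin(96.6°) ≈ 222.3.
Since ∠Q is not acute, a triangle exists only if q > r; here q ≤ r, so there is no triangle.

0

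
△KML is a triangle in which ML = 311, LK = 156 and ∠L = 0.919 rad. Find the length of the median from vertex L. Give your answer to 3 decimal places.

By the law of cosines, KM² = ML² + LK² − 2·ML·LK·cos L = 62196, so KM ≈ 249.39.
Median from L: ½√(2·ML² + 2·LK² − KM²) ≈ 212.08.

212.084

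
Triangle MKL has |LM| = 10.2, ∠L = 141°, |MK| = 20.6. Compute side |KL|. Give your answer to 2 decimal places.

Law of sines: sin K = |LM|·sin L/|MK| ≈ 0.31161.
Since |MK| ≥ |LM|, only the acute value applies: ∠K ≈ 18.16°.
Then ∠M = 180° − ∠L − ∠K ≈ 20.84°.
Law of sines gives |KL| = |MK|·sin M/sin L ≈ 11.647.

11.65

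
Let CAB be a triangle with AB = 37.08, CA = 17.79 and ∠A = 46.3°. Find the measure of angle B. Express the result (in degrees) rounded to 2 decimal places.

By the law of cosines, BC² = CA² + AB² − 2·CA·AB·cos A = 779.92, so BC ≈ 27.927.
Law of cosines again: cos B = (AB² + BC² − CA²)/(2·AB·BC) ≈ 0.88764, so ∠B ≈ 27.42°.

∠B ≈ 27.42°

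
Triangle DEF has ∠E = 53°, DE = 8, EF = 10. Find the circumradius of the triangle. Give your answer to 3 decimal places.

R ≈ 5.152

By the law of cosines, FD² = DE² + EF² − 2·DE·EF·cos E = 67.71, so FD ≈ 8.2286.
Area = ½·DE·EF·sin E ≈ 31.945.
Circumradius = FD/(2 sin E) ≈ 5.1517.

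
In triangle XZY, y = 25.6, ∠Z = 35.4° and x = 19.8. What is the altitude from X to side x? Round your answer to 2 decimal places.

h_X ≈ 14.83

By the law of cosines, z² = y² + x² − 2·y·x·cos Z = 221.06, so z ≈ 14.868.
Area = ½·y·x·sin Z ≈ 146.81.
The altitude from X has length 2·area/x ≈ 14.83.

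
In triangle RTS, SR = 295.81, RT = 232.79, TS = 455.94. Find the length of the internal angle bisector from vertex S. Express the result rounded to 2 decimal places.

By the law of cosines, cos S = (TS² + SR² − RT²) / (2·TS·SR) ≈ 0.89416, so ∠S ≈ 26.60°.
The bisector from S has length 2·TS·SR·cos(∠S/2)/(TS+SR) ≈ 349.2.

t_S ≈ 349.20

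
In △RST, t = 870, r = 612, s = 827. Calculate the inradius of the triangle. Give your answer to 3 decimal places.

Semiperimeter p = (612 + 827 + 870)/2 = 1154.5.
Heron's formula: area = √(1154.5·542.5·327.5·284.5) ≈ 2.4157e+05.
Inradius = area/p = 2.4157e+05/1154.5 ≈ 209.24.

209.242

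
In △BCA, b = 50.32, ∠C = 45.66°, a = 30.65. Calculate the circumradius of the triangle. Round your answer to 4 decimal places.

R ≈ 25.3576

By the law of cosines, c² = a² + b² − 2·a·b·cos C = 1315.6, so c ≈ 36.272.
Area = ½·a·b·sin C ≈ 551.53.
Circumradius = c/(2 sin C) ≈ 25.358.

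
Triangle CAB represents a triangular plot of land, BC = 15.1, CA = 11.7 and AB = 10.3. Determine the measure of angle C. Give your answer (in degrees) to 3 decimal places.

∠C ≈ 42.906°

By the law of cosines, cos C = (BC² + CA² − AB²) / (2·BC·CA) ≈ 0.73247, so ∠C ≈ 42.91°.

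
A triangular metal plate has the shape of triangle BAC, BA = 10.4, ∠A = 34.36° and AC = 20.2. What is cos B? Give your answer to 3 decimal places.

-0.482

By the law of cosines, CB² = BA² + AC² − 2·BA·AC·cos A = 169.35, so CB ≈ 13.014.
Law of cosines again: cos B = (CB² + BA² − AC²)/(2·CB·BA) ≈ -0.48221, so ∠B ≈ 118.83°.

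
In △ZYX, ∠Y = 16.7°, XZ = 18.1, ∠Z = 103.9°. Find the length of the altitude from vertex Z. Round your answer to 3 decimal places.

15.579

The third angle is ∠X = 180° − ∠Z − ∠Y = 59.40°.
Law of sines: YX = XZ·sin Z/sin Y ≈ 61.143.
Law of sines: ZY = XZ·sin X/sin Y ≈ 54.216.
Area = ½·XZ·YX·sin X ≈ 476.28.
The altitude from Z has length 2·area/YX ≈ 15.579.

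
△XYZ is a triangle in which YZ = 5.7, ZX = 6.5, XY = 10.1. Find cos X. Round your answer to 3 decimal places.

By the law of cosines, cos X = (ZX² + XY² − YZ²) / (2·ZX·XY) ≈ 0.85126, so ∠X ≈ 31.65°.

0.851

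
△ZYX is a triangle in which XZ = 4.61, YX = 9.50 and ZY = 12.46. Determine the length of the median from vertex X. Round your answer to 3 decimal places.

m_X ≈ 4.116

Median from X: ½√(2·YX² + 2·XZ² − ZY²) ≈ 4.1156.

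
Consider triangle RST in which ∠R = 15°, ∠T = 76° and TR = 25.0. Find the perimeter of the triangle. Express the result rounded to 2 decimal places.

55.73

The third angle is ∠S = 180° − ∠T − ∠R = 89.00°.
Law of sines: ST = TR·sin R/sin S ≈ 6.4715.
Law of sines: RS = TR·sin T/sin S ≈ 24.261.
Semiperimeter s = (6.4715+25+24.261)/2 = 27.866.
Perimeter = 6.4715 + 25 + 24.261 = 55.733.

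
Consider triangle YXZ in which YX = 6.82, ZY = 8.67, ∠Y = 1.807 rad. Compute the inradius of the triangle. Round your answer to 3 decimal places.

r ≈ 2.075

By the law of cosines, XZ² = ZY² + YX² − 2·ZY·YX·cos Y = 149.36, so XZ ≈ 12.221.
Area = ½·ZY·YX·sin Y ≈ 28.744.
Semiperimeter s = (12.221+8.67+6.82)/2 = 13.856.
Inradius = area/s = 28.744/13.856 ≈ 2.0745.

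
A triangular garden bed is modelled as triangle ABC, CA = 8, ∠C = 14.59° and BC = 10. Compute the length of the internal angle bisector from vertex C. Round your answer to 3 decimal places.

t_C ≈ 8.817

By the law of cosines, AB² = BC² + CA² − 2·BC·CA·cos C = 9.1595, so AB ≈ 3.0265.
The bisector from C has length 2·BC·CA·cos(∠C/2)/(BC+CA) ≈ 8.8169.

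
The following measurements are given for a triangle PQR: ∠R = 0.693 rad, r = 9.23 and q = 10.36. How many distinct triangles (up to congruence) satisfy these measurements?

2

q·sin R = 10.36·sin(0.693 rad) ≈ 6.618.
Since q sin R < r < q (6.618 < 9.23 < 10.36), two triangles exist.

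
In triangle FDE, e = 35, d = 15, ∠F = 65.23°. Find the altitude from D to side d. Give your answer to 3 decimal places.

By the law of cosines, f² = d² + e² − 2·d·e·cos F = 1010.1, so f ≈ 31.782.
Area = ½·d·e·sin F ≈ 238.35.
The altitude from D has length 2·area/d ≈ 31.78.

h_D ≈ 31.780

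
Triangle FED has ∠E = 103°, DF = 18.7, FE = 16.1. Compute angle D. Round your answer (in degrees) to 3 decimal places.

Law of sines: sin D = FE·sin E/DF ≈ 0.83890.
Since DF ≥ FE, only the acute value applies: ∠D ≈ 57.02°.
Then ∠F = 180° − ∠E − ∠D ≈ 19.98°.

∠D ≈ 57.024°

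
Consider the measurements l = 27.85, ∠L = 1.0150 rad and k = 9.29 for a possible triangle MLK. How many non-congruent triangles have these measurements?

1

k·sin L = 9.29·sin(1.0150 rad) ≈ 7.892.
Since l ≥ k, exactly one triangle exists.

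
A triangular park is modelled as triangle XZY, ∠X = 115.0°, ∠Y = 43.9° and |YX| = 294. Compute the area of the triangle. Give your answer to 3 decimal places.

The third angle is ∠Z = 180° − ∠Y − ∠X = 21.10°.
Law of sines: |ZY| = |YX|·sin X/sin Z ≈ 740.16.
Law of sines: |XZ| = |YX|·sin Y/sin Z ≈ 566.28.
Area = ½·|YX|·|ZY|·sin Y ≈ 75444.

75444.348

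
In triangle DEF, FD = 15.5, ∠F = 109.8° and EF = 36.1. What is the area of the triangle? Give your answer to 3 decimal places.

Area = ½·EF·FD·sin F ≈ 263.23.

area ≈ 263.235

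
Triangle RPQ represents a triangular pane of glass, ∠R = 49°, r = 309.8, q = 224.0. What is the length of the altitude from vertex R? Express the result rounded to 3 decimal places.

Law of sines: sin Q = q·sin R/r ≈ 0.54569.
Since r ≥ q, only the acute value applies: ∠Q ≈ 33.07°.
Then ∠P = 180° − ∠R − ∠Q ≈ 97.93°.
Law of sines gives p = r·sin P/sin R ≈ 406.57.
Area = ½·r·q·sin P ≈ 34366.
The altitude from R has length 2·area/r ≈ 221.86.

h_R ≈ 221.859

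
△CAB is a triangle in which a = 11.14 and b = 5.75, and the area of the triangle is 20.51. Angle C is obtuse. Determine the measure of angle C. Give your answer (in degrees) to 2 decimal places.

From area = ½·a·b·sin C, we get sin C = 2·area/(a·b) ≈ 0.64039.
Taking the obtuse solution, ∠C ≈ 140.18°.

∠C ≈ 140.18°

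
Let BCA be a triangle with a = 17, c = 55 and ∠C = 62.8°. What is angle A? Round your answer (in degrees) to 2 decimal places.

∠A ≈ 15.96°

Law of sines: sin A = a·sin C/c ≈ 0.27491.
Since c ≥ a, only the acute value applies: ∠A ≈ 15.96°.
Then ∠B = 180° − ∠C − ∠A ≈ 101.24°.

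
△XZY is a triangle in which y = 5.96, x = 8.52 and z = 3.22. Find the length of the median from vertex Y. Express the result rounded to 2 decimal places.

Median from Y: ½√(2·x² + 2·z² − y²) ≈ 5.7096.

5.71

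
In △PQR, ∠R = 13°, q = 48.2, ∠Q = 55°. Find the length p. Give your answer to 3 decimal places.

54.557

The third angle is ∠P = 180° − ∠Q − ∠R = 112.00°.
Law of sines: p = q·sin P/sin Q ≈ 54.557.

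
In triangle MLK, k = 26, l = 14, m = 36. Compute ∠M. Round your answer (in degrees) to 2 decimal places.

125.62

By the law of cosines, cos M = (l² + k² − m²) / (2·l·k) ≈ -0.58242, so ∠M ≈ 125.62°.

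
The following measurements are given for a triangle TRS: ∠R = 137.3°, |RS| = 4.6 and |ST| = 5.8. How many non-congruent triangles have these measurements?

|RS|·sin R = 4.6·sin(137.3°) ≈ 3.12.
Since ∠R is not acute, a triangle exists only if |ST| > |RS|; here |ST| > |RS|, so there is exactly one triangle.

1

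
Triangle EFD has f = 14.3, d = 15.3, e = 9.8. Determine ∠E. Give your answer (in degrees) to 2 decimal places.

38.48

By the law of cosines, cos E = (f² + d² − e²) / (2·f·d) ≈ 0.78281, so ∠E ≈ 38.48°.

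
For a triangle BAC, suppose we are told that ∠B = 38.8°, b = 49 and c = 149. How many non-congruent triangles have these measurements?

c·sin B = 149·sin(38.8°) ≈ 93.36.
Since b = 49 < 93.36 = c sin B, no triangle exists.

0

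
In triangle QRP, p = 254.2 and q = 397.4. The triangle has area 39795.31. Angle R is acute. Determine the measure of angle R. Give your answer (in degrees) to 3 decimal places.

From area = ½·p·q·sin R, we get sin R = 2·area/(p·q) ≈ 0.78788.
Taking the acute solution, ∠R ≈ 51.99°.

51.988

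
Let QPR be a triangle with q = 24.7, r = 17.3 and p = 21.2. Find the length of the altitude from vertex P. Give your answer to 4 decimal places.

h_P ≈ 16.9882

Semiperimeter s = (24.7 + 21.2 + 17.3)/2 = 31.6.
Heron's formula: area = √(31.6·6.9·10.4·14.3) ≈ 180.07.
The altitude from P has length 2·area/p ≈ 16.988.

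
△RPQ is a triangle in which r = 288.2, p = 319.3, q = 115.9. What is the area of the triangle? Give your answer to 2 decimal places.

area ≈ 16645.31

Semiperimeter s = (288.2 + 319.3 + 115.9)/2 = 361.7.
Heron's formula: area = √(361.7·73.5·42.4·245.8) ≈ 16645.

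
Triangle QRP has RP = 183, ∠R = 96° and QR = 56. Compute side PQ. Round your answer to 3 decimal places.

196.894

By the law of cosines, PQ² = QR² + RP² − 2·QR·RP·cos R = 38767, so PQ ≈ 196.89.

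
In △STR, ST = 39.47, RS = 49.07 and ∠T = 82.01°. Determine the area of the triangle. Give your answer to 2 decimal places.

Law of sines: sin R = ST·sin T/RS ≈ 0.79655.
Since RS ≥ ST, only the acute value applies: ∠R ≈ 52.80°.
Then ∠S = 180° − ∠T − ∠R ≈ 45.19°.
Law of sines gives TR = RS·sin S/sin T ≈ 35.153.
Area = ½·RS·ST·sin S ≈ 687.

687.00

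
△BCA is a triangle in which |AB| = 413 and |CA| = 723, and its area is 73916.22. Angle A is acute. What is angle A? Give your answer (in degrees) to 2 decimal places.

From area = ½·|CA|·|AB|·sin A, we get sin A = 2·area/(|CA|·|AB|) ≈ 0.49509.
Taking the acute solution, ∠A ≈ 29.68°.

29.68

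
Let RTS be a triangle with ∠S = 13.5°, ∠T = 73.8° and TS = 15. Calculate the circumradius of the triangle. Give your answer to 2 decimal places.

7.51

The third angle is ∠R = 180° − ∠T − ∠S = 92.70°.
Law of sines: SR = TS·sin T/sin R ≈ 14.42.
Law of sines: RT = TS·sin S/sin R ≈ 3.5056.
Circumradius = TS/(2 sin R) ≈ 7.5083.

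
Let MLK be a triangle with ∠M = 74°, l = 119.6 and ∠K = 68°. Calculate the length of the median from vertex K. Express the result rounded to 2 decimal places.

128.36

The third angle is ∠L = 180° − ∠K − ∠M = 38.00°.
Law of sines: m = l·sin M/sin L ≈ 186.74.
Law of sines: k = l·sin K/sin L ≈ 180.12.
Median from K: ½√(2·m² + 2·l² − k²) ≈ 128.36.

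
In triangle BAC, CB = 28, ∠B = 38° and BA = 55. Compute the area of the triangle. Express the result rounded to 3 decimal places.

474.059

Area = ½·CB·BA·sin B ≈ 474.06.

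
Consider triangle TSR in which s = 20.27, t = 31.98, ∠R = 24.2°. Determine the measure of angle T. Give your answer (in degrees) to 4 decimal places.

∠T ≈ 124.1716°

By the law of cosines, r² = t² + s² − 2·t·s·cos R = 251.06, so r ≈ 15.845.
Law of cosines again: cos T = (s² + r² − t²)/(2·s·r) ≈ -0.56167, so ∠T ≈ 124.17°.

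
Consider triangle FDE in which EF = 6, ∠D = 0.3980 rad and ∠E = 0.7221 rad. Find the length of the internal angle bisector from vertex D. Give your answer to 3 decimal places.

The third angle is ∠F = π − ∠D − ∠E = 2.0215 rad.
Law of sines: DE = EF·sin F/sin D ≈ 13.935.
Law of sines: FD = EF·sin E/sin D ≈ 10.232.
The bisector from D has length 2·FD·DE·cos(∠D/2)/(FD+DE) ≈ 11.567.

t_D ≈ 11.567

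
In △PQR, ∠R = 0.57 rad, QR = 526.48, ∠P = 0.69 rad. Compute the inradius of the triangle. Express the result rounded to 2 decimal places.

The third angle is ∠Q = π − ∠R − ∠P = 1.882 rad.
Law of sines: RP = QR·sin Q/sin P ≈ 787.47.
Law of sines: PQ = QR·sin R/sin P ≈ 446.33.
Area = ½·QR·RP·sin R ≈ 1.1186e+05.
Semiperimeter s = (526.48+787.47+446.33)/2 = 880.14.
Inradius = area/s = 1.1186e+05/880.14 ≈ 127.1.

r ≈ 127.10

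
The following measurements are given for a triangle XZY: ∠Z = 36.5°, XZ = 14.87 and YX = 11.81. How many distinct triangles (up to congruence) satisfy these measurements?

2

XZ·sin Z = 14.87·sin(36.5°) ≈ 8.845.
Since XZ sin Z < YX < XZ (8.845 < 11.81 < 14.87), two triangles exist.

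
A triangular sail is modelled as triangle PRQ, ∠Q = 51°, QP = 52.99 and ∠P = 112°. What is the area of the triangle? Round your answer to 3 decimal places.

The third angle is ∠R = 180° − ∠Q − ∠P = 17.00°.
Law of sines: RQ = QP·sin P/sin R ≈ 168.04.
Law of sines: PR = QP·sin Q/sin R ≈ 140.85.
Area = ½·QP·RQ·sin Q ≈ 3460.1.

3460.118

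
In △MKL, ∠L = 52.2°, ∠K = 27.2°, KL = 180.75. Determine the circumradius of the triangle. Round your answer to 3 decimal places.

The third angle is ∠M = 180° − ∠K − ∠L = 100.60°.
Law of sines: LM = KL·sin K/sin M ≈ 84.055.
Law of sines: MK = KL·sin L/sin M ≈ 145.3.
Circumradius = KL/(2 sin M) ≈ 91.944.

R ≈ 91.944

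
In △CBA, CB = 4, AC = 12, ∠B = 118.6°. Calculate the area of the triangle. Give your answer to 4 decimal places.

Law of sines: sin A = CB·sin B/AC ≈ 0.29266.
Since AC ≥ CB, only the acute value applies: ∠A ≈ 17.02°.
Then ∠C = 180° − ∠B − ∠A ≈ 44.38°.
Law of sines gives BA = AC·sin C/sin B ≈ 9.5598.
Area = ½·AC·CB·sin C ≈ 16.787.

area ≈ 16.7867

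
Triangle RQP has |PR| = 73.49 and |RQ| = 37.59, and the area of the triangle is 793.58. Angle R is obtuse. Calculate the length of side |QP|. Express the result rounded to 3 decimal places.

106.470

From area = ½·|PR|·|RQ|·sin R, we get sin R = 2·area/(|PR|·|RQ|) ≈ 0.57454.
Taking the obtuse solution, ∠R ≈ 144.93°.
Law of cosines then gives |QP| ≈ 106.47.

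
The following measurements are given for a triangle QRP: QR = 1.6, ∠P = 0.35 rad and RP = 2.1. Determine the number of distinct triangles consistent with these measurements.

2

RP·sin P = 2.1·sin(0.35 rad) ≈ 0.7201.
Since RP sin P < QR < RP (0.7201 < 1.6 < 2.1), two triangles exist.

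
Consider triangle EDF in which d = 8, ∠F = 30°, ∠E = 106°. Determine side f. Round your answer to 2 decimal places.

5.76

The third angle is ∠D = 180° − ∠F − ∠E = 44.00°.
Law of sines: f = d·sin F/sin D ≈ 5.7582.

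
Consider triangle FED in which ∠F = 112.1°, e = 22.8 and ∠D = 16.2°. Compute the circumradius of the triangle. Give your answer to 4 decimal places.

R ≈ 14.5264

The third angle is ∠E = 180° − ∠D − ∠F = 51.70°.
Law of sines: f = e·sin F/sin E ≈ 26.918.
Law of sines: d = e·sin D/sin E ≈ 8.1055.
Circumradius = e/(2 sin E) ≈ 14.526.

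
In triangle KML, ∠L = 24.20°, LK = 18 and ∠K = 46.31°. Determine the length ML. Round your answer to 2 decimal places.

The third angle is ∠M = 180° − ∠L − ∠K = 109.49°.
Law of sines: ML = LK·sin K/sin M ≈ 13.807.

13.81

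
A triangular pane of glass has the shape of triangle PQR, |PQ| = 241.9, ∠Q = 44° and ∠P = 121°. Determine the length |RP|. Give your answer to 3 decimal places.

649.248

The third angle is ∠R = 180° − ∠P − ∠Q = 15.00°.
Law of sines: |RP| = |PQ|·sin Q/sin R ≈ 649.25.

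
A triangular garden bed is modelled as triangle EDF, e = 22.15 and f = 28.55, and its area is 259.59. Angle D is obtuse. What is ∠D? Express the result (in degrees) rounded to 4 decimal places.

124.8159

From area = ½·f·e·sin D, we get sin D = 2·area/(f·e) ≈ 0.82099.
Taking the obtuse solution, ∠D ≈ 124.82°.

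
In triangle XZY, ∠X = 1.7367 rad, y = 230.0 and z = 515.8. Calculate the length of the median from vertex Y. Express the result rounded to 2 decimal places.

546.69

By the law of cosines, x² = z² + y² − 2·z·y·cos X = 3.5813e+05, so x ≈ 598.44.
Median from Y: ½√(2·x² + 2·z² − y²) ≈ 546.69.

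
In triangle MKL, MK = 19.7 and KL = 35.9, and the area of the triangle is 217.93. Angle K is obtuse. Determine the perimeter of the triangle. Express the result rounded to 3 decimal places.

From area = ½·MK·KL·sin K, we get sin K = 2·area/(MK·KL) ≈ 0.61629.
Taking the obtuse solution, ∠K ≈ 2.478 rad.
Law of cosines then gives LM ≈ 52.828.
Perimeter = 35.9 + 52.828 + 19.7 = 108.43.

perimeter ≈ 108.428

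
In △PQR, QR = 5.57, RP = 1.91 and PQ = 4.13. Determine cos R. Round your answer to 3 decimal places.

By the law of cosines, cos R = (QR² + RP² − PQ²) / (2·QR·RP) ≈ 0.82793, so ∠R ≈ 34.11°.

0.828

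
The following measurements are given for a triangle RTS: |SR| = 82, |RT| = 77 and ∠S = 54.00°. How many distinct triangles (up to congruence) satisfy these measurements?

2

|SR|·sin S = 82·sin(54.00°) ≈ 66.34.
Since |SR| sin S < |RT| < |SR| (66.34 < 77 < 82), two triangles exist.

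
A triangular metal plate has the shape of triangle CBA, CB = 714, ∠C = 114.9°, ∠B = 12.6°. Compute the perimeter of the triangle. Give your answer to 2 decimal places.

The third angle is ∠A = 180° − ∠C − ∠B = 52.50°.
Law of sines: BA = CB·sin C/sin A ≈ 816.32.
Law of sines: AC = CB·sin B/sin A ≈ 196.32.
Semiperimeter s = (816.32+196.32+714)/2 = 863.32.
Perimeter = 816.32 + 196.32 + 714 = 1726.6.

perimeter ≈ 1726.64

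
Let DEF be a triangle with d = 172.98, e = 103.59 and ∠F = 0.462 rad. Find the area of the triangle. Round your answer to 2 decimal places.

3993.60

Area = ½·d·e·sin F ≈ 3993.6.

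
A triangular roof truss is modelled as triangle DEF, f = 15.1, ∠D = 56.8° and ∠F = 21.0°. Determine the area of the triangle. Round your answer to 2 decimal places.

260.18

The third angle is ∠E = 180° − ∠F − ∠D = 102.20°.
Law of sines: d = f·sin D/sin F ≈ 35.257.
Law of sines: e = f·sin E/sin F ≈ 41.184.
Area = ½·f·d·sin E ≈ 260.18.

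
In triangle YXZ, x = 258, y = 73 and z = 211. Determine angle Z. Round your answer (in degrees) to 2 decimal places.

By the law of cosines, cos Z = (y² + x² − z²) / (2·y·x) ≈ 0.72666, so ∠Z ≈ 43.39°.

∠Z ≈ 43.39°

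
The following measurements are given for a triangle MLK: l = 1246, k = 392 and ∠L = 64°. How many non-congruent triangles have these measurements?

1

k·sin L = 392·sin(64°) ≈ 352.3.
Since l ≥ k, exactly one triangle exists.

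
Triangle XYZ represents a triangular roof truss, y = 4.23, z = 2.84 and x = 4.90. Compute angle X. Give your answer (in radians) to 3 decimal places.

1.490

By the law of cosines, cos X = (y² + z² − x²) / (2·y·z) ≈ 0.08110, so ∠X ≈ 1.490 rad.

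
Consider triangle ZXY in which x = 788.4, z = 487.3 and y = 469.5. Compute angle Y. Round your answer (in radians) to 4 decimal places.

By the law of cosines, cos Y = (z² + x² − y²) / (2·z·x) ≈ 0.83111, so ∠Y ≈ 0.590 rad.

0.5897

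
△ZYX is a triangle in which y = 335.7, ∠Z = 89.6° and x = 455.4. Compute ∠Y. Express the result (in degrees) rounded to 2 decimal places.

By the law of cosines, z² = y² + x² − 2·y·x·cos Z = 3.1795e+05, so z ≈ 563.87.
Law of cosines again: cos Y = (x² + z² − y²)/(2·x·z) ≈ 0.80348, so ∠Y ≈ 36.54°.

36.54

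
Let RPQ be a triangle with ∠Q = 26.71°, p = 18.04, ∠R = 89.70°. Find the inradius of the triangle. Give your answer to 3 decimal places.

3.458

The third angle is ∠P = 180° − ∠Q − ∠R = 63.59°.
Law of sines: r = p·sin R/sin P ≈ 20.142.
Law of sines: q = p·sin Q/sin P ≈ 9.0534.
Area = ½·p·r·sin Q ≈ 81.66.
Semiperimeter s = (20.142+18.04+9.0534)/2 = 23.618.
Inradius = area/s = 81.66/23.618 ≈ 3.4576.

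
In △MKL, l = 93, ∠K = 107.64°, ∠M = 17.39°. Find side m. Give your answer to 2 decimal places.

The third angle is ∠L = 180° − ∠M − ∠K = 54.97°.
Law of sines: m = l·sin M/sin L ≈ 33.944.

33.94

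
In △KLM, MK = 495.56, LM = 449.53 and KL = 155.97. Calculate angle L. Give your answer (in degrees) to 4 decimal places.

By the law of cosines, cos L = (KL² + LM² − MK²) / (2·KL·LM) ≈ -0.13675, so ∠L ≈ 97.86°.

∠L ≈ 97.8598°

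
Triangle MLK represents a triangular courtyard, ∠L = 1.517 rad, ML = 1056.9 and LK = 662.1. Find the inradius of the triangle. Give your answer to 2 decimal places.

By the law of cosines, KM² = ML² + LK² − 2·ML·LK·cos L = 1.4802e+06, so KM ≈ 1216.6.
Area = ½·ML·LK·sin L ≈ 3.4938e+05.
Semiperimeter s = (662.1+1216.6+1056.9)/2 = 1467.8.
Inradius = area/s = 3.4938e+05/1467.8 ≈ 238.03.

238.03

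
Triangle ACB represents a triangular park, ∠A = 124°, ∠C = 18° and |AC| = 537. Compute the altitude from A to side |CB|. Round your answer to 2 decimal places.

h_A ≈ 165.94

The third angle is ∠B = 180° − ∠A − ∠C = 38.00°.
Law of sines: |CB| = |AC|·sin A/sin B ≈ 723.11.
Law of sines: |BA| = |AC|·sin C/sin B ≈ 269.53.
Area = ½·|AC|·|CB|·sin C ≈ 59998.
The altitude from A has length 2·area/|CB| ≈ 165.94.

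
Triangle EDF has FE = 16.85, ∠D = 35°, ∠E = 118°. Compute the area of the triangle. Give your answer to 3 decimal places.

area ≈ 99.211

The third angle is ∠F = 180° − ∠E − ∠D = 27.00°.
Law of sines: DF = FE·sin E/sin D ≈ 25.938.
Law of sines: ED = FE·sin F/sin D ≈ 13.337.
Area = ½·FE·DF·sin F ≈ 99.211.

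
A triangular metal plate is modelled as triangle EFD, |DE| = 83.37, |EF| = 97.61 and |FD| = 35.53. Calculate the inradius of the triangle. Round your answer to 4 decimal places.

Semiperimeter s = (35.53 + 83.37 + 97.61)/2 = 108.25.
Heron's formula: area = √(108.25·72.725·24.885·10.645) ≈ 1444.1.
Inradius = area/s = 1444.1/108.25 ≈ 13.34.

r ≈ 13.3401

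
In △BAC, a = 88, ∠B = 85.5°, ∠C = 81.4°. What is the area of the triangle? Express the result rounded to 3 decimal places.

area ≈ 16839.359

The third angle is ∠A = 180° − ∠C − ∠B = 13.10°.
Law of sines: b = a·sin B/sin A ≈ 387.06.
Law of sines: c = a·sin C/sin A ≈ 383.9.
Area = ½·a·b·sin C ≈ 16839.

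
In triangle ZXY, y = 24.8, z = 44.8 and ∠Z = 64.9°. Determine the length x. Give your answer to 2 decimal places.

Law of sines: sin Y = y·sin Z/z ≈ 0.50130.
Since z ≥ y, only the acute value applies: ∠Y ≈ 30.09°.
Then ∠X = 180° − ∠Z − ∠Y ≈ 85.01°.
Law of sines gives x = z·sin X/sin Z ≈ 49.284.

49.28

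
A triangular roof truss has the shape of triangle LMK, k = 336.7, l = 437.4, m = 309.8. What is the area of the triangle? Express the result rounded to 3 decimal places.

51959.810

Semiperimeter s = (437.4 + 309.8 + 336.7)/2 = 541.95.
Heron's formula: area = √(541.95·104.55·232.15·205.25) ≈ 51960.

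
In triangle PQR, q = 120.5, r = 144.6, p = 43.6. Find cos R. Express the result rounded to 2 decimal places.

cos R ≈ -0.43

By the law of cosines, cos R = (p² + q² − r²) / (2·p·q) ≈ -0.42711, so ∠R ≈ 115.28°.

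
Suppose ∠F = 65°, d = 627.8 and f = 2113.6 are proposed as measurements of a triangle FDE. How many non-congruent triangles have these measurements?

d·sin F = 627.8·sin(65°) ≈ 569.
Since f ≥ d, exactly one triangle exists.

1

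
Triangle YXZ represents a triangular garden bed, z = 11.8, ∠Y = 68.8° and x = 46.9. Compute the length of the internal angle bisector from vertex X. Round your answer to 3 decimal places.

t_X ≈ 12.365

By the law of cosines, y² = x² + z² − 2·x·z·cos Y = 1938.6, so y ≈ 44.029.
Law of cosines again: cos X = (z² + y² − x²)/(2·z·y) ≈ -0.11720, so ∠X ≈ 96.73°.
The bisector from X has length 2·z·y·cos(∠X/2)/(z+y) ≈ 12.365.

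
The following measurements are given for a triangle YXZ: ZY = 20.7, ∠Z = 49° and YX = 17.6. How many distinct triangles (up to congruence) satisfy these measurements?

ZY·sin Z = 20.7·sin(49°) ≈ 15.62.
Since ZY sin Z < YX < ZY (15.62 < 17.6 < 20.7), two triangles exist.

2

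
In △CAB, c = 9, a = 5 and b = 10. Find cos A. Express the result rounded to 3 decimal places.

By the law of cosines, cos A = (b² + c² − a²) / (2·b·c) ≈ 0.86667, so ∠A ≈ 29.93°.

0.867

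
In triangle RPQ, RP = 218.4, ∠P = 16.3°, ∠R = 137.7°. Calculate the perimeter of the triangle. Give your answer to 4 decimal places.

The third angle is ∠Q = 180° − ∠R − ∠P = 26.00°.
Law of sines: PQ = RP·sin R/sin Q ≈ 335.3.
Law of sines: QR = RP·sin P/sin Q ≈ 139.83.
Semiperimeter s = (335.3+139.83+218.4)/2 = 346.77.
Perimeter = 335.3 + 139.83 + 218.4 = 693.53.

perimeter ≈ 693.5306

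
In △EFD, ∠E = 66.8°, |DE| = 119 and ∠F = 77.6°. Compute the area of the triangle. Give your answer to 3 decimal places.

The third angle is ∠D = 180° − ∠E − ∠F = 35.60°.
Law of sines: |FD| = |DE|·sin E/sin F ≈ 111.99.
Law of sines: |EF| = |DE|·sin D/sin F ≈ 70.927.
Area = ½·|DE|·|FD|·sin D ≈ 3878.9.

area ≈ 3878.906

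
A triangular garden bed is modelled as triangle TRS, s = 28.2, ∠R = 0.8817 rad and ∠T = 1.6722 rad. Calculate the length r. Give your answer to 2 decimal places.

The third angle is ∠S = π − ∠T − ∠R = 0.5877 rad.
Law of sines: r = s·sin R/sin S ≈ 39.256.

39.26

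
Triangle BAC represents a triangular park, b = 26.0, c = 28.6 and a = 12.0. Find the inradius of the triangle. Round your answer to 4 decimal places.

Semiperimeter s = (26 + 12 + 28.6)/2 = 33.3.
Heron's formula: area = √(33.3·7.3·21.3·4.7) ≈ 156.
Inradius = area/s = 156/33.3 ≈ 4.6847.

r ≈ 4.6847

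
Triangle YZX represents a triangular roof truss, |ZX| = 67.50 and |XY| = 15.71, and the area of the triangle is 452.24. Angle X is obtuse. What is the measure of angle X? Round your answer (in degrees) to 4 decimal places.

121.4670

From area = ½·|ZX|·|XY|·sin X, we get sin X = 2·area/(|ZX|·|XY|) ≈ 0.85294.
Taking the obtuse solution, ∠X ≈ 121.47°.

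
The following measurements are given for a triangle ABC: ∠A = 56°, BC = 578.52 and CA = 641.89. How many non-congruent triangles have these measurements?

CA·sin A = 641.89·sin(56°) ≈ 532.2.
Since CA sin A < BC < CA (532.2 < 578.52 < 641.89), two triangles exist.

2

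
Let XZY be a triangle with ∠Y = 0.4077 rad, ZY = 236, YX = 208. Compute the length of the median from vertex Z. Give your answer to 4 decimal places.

m_Z ≈ 146.4496

By the law of cosines, XZ² = ZY² + YX² − 2·ZY·YX·cos Y = 8831, so XZ ≈ 93.973.
Median from Z: ½√(2·XZ² + 2·ZY² − YX²) ≈ 146.45.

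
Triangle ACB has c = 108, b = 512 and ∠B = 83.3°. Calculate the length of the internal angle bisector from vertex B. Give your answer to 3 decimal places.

Law of sines: sin C = c·sin B/b ≈ 0.20950.
Since b ≥ c, only the acute value applies: ∠C ≈ 12.09°.
Then ∠A = 180° − ∠B − ∠C ≈ 84.61°.
Law of sines gives a = b·sin A/sin B ≈ 513.24.
The bisector from B has length 2·a·c·cos(∠B/2)/(a+c) ≈ 133.34.

133.341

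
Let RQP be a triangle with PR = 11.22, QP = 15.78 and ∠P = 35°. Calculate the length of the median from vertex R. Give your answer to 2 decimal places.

By the law of cosines, RQ² = QP² + PR² − 2·QP·PR·cos P = 84.832, so RQ ≈ 9.2105.
Median from R: ½√(2·PR² + 2·RQ² − QP²) ≈ 6.5657.

6.57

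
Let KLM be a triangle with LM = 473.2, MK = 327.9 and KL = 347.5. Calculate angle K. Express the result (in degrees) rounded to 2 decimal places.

By the law of cosines, cos K = (MK² + KL² − LM²) / (2·MK·KL) ≈ 0.01912, so ∠K ≈ 88.90°.

∠K ≈ 88.90°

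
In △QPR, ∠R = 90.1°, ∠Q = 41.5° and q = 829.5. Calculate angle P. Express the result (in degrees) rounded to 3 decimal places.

The third angle is ∠P = 180° − ∠R − ∠Q = 48.40°.

48.400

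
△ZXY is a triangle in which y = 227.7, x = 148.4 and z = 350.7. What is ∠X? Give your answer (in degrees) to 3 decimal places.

∠X ≈ 16.895°

By the law of cosines, cos X = (y² + z² − x²) / (2·y·z) ≈ 0.95684, so ∠X ≈ 16.90°.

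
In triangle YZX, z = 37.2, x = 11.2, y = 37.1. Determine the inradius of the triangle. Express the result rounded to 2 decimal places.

r ≈ 4.81

Semiperimeter s = (37.1 + 37.2 + 11.2)/2 = 42.75.
Heron's formula: area = √(42.75·5.65·5.55·31.55) ≈ 205.65.
Inradius = area/s = 205.65/42.75 ≈ 4.8106.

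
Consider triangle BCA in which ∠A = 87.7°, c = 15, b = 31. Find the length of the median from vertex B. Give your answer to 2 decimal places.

m_B ≈ 21.13

By the law of cosines, a² = b² + c² − 2·b·c·cos A = 1148.7, so a ≈ 33.892.
Median from B: ½√(2·c² + 2·a² − b²) ≈ 21.133.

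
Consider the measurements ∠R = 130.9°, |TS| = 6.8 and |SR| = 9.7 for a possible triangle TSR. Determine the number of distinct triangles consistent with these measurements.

0

|SR|·sin R = 9.7·sin(130.9°) ≈ 7.332.
Since ∠R is not acute, a triangle exists only if |TS| > |SR|; here |TS| ≤ |SR|, so there is no triangle.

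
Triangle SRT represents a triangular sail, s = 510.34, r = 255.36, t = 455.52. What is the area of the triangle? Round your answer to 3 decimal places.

Semiperimeter p = (510.34 + 255.36 + 455.52)/2 = 610.61.
Heron's formula: area = √(610.61·100.27·355.25·155.09) ≈ 58080.

58079.973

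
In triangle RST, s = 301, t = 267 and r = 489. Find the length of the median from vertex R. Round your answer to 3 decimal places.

m_R ≈ 145.481

Median from R: ½√(2·s² + 2·t² − r²) ≈ 145.48.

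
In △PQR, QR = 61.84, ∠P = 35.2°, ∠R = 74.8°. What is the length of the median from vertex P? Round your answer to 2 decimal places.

97.39

The third angle is ∠Q = 180° − ∠R − ∠P = 70.00°.
Law of sines: RP = QR·sin Q/sin P ≈ 100.81.
Law of sines: PQ = QR·sin R/sin P ≈ 103.53.
Median from P: ½√(2·RP² + 2·PQ² − QR²) ≈ 97.388.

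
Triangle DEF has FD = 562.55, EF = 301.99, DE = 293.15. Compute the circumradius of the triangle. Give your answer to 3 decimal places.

By the law of cosines, cos D = (FD² + DE² − EF²) / (2·FD·DE) ≈ 0.94354, so ∠D ≈ 0.3376 rad.
Circumradius = EF/(2 sin D) ≈ 455.82.

455.825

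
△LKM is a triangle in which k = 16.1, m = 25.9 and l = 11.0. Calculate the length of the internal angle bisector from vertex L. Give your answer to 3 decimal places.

19.708

By the law of cosines, cos L = (k² + m² − l²) / (2·k·m) ≈ 0.97007, so ∠L ≈ 0.2453 rad.
The bisector from L has length 2·k·m·cos(∠L/2)/(k+m) ≈ 19.708.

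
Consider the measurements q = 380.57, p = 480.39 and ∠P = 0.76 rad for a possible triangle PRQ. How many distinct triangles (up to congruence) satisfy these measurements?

1

q·sin P = 380.57·sin(0.76 rad) ≈ 262.2.
Since p ≥ q, exactly one triangle exists.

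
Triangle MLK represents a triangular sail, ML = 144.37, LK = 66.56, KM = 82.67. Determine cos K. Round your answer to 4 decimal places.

-0.8703

By the law of cosines, cos K = (LK² + KM² − ML²) / (2·LK·KM) ≈ -0.87034, so ∠K ≈ 150.50°.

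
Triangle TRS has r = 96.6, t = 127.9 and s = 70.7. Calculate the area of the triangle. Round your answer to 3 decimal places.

area ≈ 3376.949

Semiperimeter p = (127.9 + 96.6 + 70.7)/2 = 147.6.
Heron's formula: area = √(147.6·19.7·51·76.9) ≈ 3376.9.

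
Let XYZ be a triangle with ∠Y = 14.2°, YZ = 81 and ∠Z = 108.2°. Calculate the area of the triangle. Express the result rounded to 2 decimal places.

The third angle is ∠X = 180° − ∠Y − ∠Z = 57.60°.
Law of sines: ZX = YZ·sin Y/sin X ≈ 23.533.
Law of sines: XY = YZ·sin Z/sin X ≈ 91.135.
Area = ½·YZ·ZX·sin Z ≈ 905.42.

area ≈ 905.42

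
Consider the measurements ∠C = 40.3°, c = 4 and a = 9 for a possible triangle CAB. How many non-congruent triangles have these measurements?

a·sin C = 9·sin(40.3°) ≈ 5.821.
Since c = 4 < 5.821 = a sin C, no triangle exists.

0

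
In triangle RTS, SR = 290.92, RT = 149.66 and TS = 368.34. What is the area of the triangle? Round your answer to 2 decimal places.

20558.23

Semiperimeter s = (368.34 + 290.92 + 149.66)/2 = 404.46.
Heron's formula: area = √(404.46·36.12·113.54·254.8) ≈ 20558.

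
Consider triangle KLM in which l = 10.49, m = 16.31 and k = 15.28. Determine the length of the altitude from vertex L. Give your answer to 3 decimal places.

Semiperimeter s = (15.28 + 10.49 + 16.31)/2 = 21.04.
Heron's formula: area = √(21.04·5.76·10.55·4.73) ≈ 77.766.
The altitude from L has length 2·area/l ≈ 14.827.

h_L ≈ 14.827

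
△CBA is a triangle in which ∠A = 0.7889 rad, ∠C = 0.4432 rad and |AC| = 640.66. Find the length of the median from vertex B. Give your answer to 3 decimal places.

The third angle is ∠B = π − ∠A − ∠C = 1.9095 rad.
Law of sines: |BA| = |AC|·sin C/sin B ≈ 291.28.
Law of sines: |CB| = |AC|·sin A/sin B ≈ 481.98.
Median from B: ½√(2·|CB|² + 2·|BA|² − |AC|²) ≈ 236.57.

236.568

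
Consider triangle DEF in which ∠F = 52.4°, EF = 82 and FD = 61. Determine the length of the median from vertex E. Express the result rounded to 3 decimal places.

By the law of cosines, DE² = EF² + FD² − 2·EF·FD·cos F = 4341.1, so DE ≈ 65.887.
Median from E: ½√(2·DE² + 2·EF² − FD²) ≈ 67.84.

67.840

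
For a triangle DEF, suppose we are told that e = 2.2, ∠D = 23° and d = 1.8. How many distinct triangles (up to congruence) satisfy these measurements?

e·sin D = 2.2·sin(23°) ≈ 0.8596.
Since e sin D < d < e (0.8596 < 1.8 < 2.2), two triangles exist.

2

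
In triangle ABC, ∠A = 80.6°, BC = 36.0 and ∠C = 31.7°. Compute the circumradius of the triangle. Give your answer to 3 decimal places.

18.245

The third angle is ∠B = 180° − ∠C − ∠A = 67.70°.
Law of sines: CA = BC·sin B/sin A ≈ 33.761.
Law of sines: AB = BC·sin C/sin A ≈ 19.174.
Circumradius = BC/(2 sin A) ≈ 18.245.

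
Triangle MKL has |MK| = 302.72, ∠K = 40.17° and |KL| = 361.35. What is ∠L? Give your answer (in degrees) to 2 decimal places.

By the law of cosines, |LM|² = |MK|² + |KL|² − 2·|MK|·|KL|·cos K = 55039, so |LM| ≈ 234.6.
Law of cosines again: cos L = (|KL|² + |LM|² − |MK|²)/(2·|KL|·|LM|) ≈ 0.55426, so ∠L ≈ 56.34°.

∠L ≈ 56.34°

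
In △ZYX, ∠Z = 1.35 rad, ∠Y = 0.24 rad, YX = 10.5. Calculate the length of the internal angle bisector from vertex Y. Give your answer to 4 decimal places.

t_Y ≈ 10.5516

The third angle is ∠X = π − ∠Z − ∠Y = 1.552 rad.
Law of sines: XZ = YX·sin Y/sin Z ≈ 2.558.
Law of sines: ZY = YX·sin X/sin Z ≈ 10.759.
The bisector from Y has length 2·ZY·YX·cos(∠Y/2)/(ZY+YX) ≈ 10.552.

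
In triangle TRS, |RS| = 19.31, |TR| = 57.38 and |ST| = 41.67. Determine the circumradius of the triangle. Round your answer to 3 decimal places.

By the law of cosines, cos T = (|ST|² + |TR|² − |RS|²) / (2·|ST|·|TR|) ≈ 0.97364, so ∠T ≈ 13.19°.
Circumradius = |RS|/(2 sin T) ≈ 42.327.

42.327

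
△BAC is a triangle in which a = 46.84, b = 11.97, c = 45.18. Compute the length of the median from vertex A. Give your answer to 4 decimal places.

m_A ≈ 23.3187

Median from A: ½√(2·c² + 2·b² − a²) ≈ 23.319.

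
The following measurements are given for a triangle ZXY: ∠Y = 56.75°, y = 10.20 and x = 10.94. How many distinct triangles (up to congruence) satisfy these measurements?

x·sin Y = 10.94·sin(56.75°) ≈ 9.149.
Since x sin Y < y < x (9.149 < 10.20 < 10.94), two triangles exist.

2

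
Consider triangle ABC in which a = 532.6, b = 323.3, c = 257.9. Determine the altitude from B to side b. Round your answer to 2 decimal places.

Semiperimeter s = (532.6 + 323.3 + 257.9)/2 = 556.9.
Heron's formula: area = √(556.9·24.3·233.6·299) ≈ 30744.
The altitude from B has length 2·area/b ≈ 190.19.

190.19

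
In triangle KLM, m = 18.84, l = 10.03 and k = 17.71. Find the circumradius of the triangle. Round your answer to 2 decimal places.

R ≈ 9.55

By the law of cosines, cos K = (l² + m² − k²) / (2·l·m) ≈ 0.37547, so ∠K ≈ 67.95°.
Circumradius = k/(2 sin K) ≈ 9.554.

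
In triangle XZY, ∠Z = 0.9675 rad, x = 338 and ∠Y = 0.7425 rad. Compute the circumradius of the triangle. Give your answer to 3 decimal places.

The third angle is ∠X = π − ∠Z − ∠Y = 1.4316 rad.
Law of sines: z = x·sin Z/sin X ≈ 281.05.
Law of sines: y = x·sin Y/sin X ≈ 230.76.
Circumradius = x/(2 sin X) ≈ 170.65.

R ≈ 170.651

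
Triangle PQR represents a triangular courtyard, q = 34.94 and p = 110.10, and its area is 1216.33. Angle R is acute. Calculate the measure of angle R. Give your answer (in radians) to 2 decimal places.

From area = ½·p·q·sin R, we get sin R = 2·area/(p·q) ≈ 0.63237.
Taking the acute solution, ∠R ≈ 0.685 rad.

0.68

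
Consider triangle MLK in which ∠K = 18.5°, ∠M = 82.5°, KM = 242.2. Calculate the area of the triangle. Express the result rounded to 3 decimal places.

area ≈ 9399.759

The third angle is ∠L = 180° − ∠K − ∠M = 79.00°.
Law of sines: LK = KM·sin M/sin L ≈ 244.62.
Law of sines: ML = KM·sin K/sin L ≈ 78.29.
Area = ½·KM·LK·sin K ≈ 9399.8.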